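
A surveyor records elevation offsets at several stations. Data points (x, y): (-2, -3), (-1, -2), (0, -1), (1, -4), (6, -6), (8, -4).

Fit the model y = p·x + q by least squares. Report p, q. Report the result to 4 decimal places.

p = -0.2927, q = -2.7480

From the data, Σx·x = 106, Σx = 12, Σ1 = 6.
And Σx·y = -64, Σy = -20.
So MᵀM·[p, q]ᵀ = Mᵀy: [[106, 12]; [12, 6]]·[p, q]ᵀ = [-64, -20]ᵀ.
Determinant 106·6 − 12² = 492.
p = ((-64)·6 − 12·(-20))/492 = -12/41; q = (106·(-20) − 12·(-64))/492 = -338/123.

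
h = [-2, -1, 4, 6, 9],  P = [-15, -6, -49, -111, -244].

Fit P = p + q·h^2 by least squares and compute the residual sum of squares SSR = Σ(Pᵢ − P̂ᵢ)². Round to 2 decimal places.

SSR = 3.18

Compute the Gram sums: Σ1 = 5, Σh^2 = 138, Σh^2·h^2 = 8130.
Moment sums: ΣP = -425, Σh^2·P = -24610.
Δ = 5·8130 − 138² = 21606.
p = ((-425)·8130 − 138·(-24610))/21606 = -9845/3601; q = (5·(-24610) − 138·(-425))/21606 = -32200/10803.
Residuals: -3710/10803, -3083/10803, 15388/10803, -3466/3601, 601/3601; SSR = 34382/10803.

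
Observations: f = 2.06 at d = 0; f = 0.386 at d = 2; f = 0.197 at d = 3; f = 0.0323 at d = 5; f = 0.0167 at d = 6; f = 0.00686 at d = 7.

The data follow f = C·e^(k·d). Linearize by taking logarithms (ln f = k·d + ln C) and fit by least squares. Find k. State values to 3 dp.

Linearized form: ln f = k·d + ln C. From the 6 transformed points,
XᵀX = [[123.0000, 23.0000]; [23.0000, 6]], rhs = [-83.3693, -14.3608]ᵀ  (here Σd = 23.0000, Σ(d)² = 123.0000, Σln f = -14.3608, Σd·ln f = -83.3693).
Δ = 123.0000·6 − (23.0000)² = 209.0000; k = (-83.3693·6 − 23.0000·-14.3608)/209.0000 = -0.81300, ln C = (123.0000·-14.3608 − 23.0000·-83.3693)/209.0000 = 0.72302.

k = -0.813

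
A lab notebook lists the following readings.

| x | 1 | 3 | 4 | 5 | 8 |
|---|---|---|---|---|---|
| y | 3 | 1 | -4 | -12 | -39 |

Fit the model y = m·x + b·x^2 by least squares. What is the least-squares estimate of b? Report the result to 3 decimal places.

MᵀM·[m, b]ᵀ = Mᵀy reads: 115·m + 729·b = -382;  729·m + 5059·b = -2848.
Eliminating b: 5059·(row 1) − 729·(row 2) gives 50344·m = 5059·(-382) − 729·(-2848) = 143654, so m = 331/116.
Then b = ((-2848) − 729·(331/116))/5059 = -113/116.

b = -0.974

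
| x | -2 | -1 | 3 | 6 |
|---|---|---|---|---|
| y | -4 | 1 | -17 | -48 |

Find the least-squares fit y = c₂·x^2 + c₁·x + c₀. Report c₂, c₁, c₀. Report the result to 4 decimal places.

c₂ = -1.0109, c₁ = -1.6895, c₀ = -1.8297

Entries of MᵀM: Σx^2·x^2 = 1394, Σx^2·x = 234, Σx^2 = 50, Σx·x = 50, Σx = 6, Σ1 = 4.
Right-hand side: Σx^2·y = -1896, Σx·y = -332, Σy = -68.
Inverting the 3×3 Gram matrix, [c₂, c₁, c₀]ᵀ = [-1579/1562, -2639/1562, -1429/781]ᵀ.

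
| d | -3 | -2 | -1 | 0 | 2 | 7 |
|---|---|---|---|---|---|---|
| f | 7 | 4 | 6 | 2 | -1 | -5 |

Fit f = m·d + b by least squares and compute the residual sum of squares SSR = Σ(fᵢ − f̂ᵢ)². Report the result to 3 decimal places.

Compute the Gram sums: Σd·d = 67, Σd = 3, Σ1 = 6.
For Xᵀf: Σd·f = -72, Σf = 13.
Δ = 67·6 − 3² = 393.
m = ((-72)·6 − 3·13)/393 = -157/131; b = (67·13 − 3·(-72))/393 = 1087/393.
Residuals: 251/393, -457/393, 800/393, -301/393, -538/393, 245/393; SSR = 3440/393.

SSR = 8.753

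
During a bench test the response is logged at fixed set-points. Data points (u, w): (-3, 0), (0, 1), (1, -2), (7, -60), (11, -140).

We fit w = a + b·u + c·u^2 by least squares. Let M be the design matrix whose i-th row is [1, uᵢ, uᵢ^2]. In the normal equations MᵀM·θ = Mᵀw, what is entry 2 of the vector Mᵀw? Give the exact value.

-1962

Entry 2 ↔ basis u, so (Mᵀw)_{2} = Σᵢ (u)·wᵢ = (-3)·(0) + (0)·(1) + (1)·(-2) + (7)·(-60) + (11)·(-140) = -1962.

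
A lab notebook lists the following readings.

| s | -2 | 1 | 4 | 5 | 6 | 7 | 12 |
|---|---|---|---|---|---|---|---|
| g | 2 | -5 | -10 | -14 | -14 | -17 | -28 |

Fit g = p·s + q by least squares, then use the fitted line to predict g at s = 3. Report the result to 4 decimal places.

ĝ = -8.6603

The normal system MᵀM·[p, q]ᵀ = Mᵀg is [[275, 33]; [33, 7]]·[p, q]ᵀ = [-658, -86]ᵀ.
det = 275·7 − 33² = 836.
p = ((-658)·7 − 33·(-86))/836 = -442/209; q = (275·(-86) − 33·(-658))/836 = -44/19.
At s = 3: ĝ = (-442/209)·(3) + (-44/19)·(1) = -1810/209.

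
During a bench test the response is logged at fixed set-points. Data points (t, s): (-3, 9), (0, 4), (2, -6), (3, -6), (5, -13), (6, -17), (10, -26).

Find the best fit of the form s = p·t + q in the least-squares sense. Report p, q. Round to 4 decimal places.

p = -2.8231, q = 1.4189

The normal system MᵀM·[p, q]ᵀ = Mᵀs is [[183, 23]; [23, 7]]·[p, q]ᵀ = [-484, -55]ᵀ.
Determinant 183·7 − 23² = 752.
p = ((-484)·7 − 23·(-55))/752 = -2123/752; q = (183·(-55) − 23·(-484))/752 = 1067/752.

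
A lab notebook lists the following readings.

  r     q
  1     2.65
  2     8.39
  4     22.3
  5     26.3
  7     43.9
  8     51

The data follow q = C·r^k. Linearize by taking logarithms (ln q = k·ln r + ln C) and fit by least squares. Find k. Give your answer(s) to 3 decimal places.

Linearized form: ln q = k·ln r + ln C. From the 6 transformed points,
Σln r = 7.7142, Σ(ln r)² = 13.1032, Σln q = 17.1895, Σln r·ln q = 26.5757.
Equations: 13.1032·k + 7.7142·ln C = 26.5757;  7.7142·k + 6·ln C = 17.1895.
Solving (det = 19.1098): k = 1.40505, ln C = 1.05844.

k = 1.405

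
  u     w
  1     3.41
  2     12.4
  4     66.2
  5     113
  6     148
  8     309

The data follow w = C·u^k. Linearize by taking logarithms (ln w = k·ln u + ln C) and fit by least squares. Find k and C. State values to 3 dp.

Linearized form: ln w = k·ln u + ln C. From the 6 transformed points,
XᵀX = [[12.5270, 7.5601]; [7.5601, 6]], rhs = [36.0418, 23.3950]ᵀ  (here Σln u = 7.5601, Σ(ln u)² = 12.5270, Σln w = 23.3950, Σln u·ln w = 36.0418).
Slope k = (n·Σln u·ln w − Σln u·Σln w)/(n·Σ(ln u)² − (Σln u)²) = (6·36.0418 − 7.5601·23.3950)/18.0074 = 2.18702; ln C = (Σln w − k·Σln u)/n = 1.14350, so C = exp(1.14350) = 3.13772.

k = 2.187, C = 3.138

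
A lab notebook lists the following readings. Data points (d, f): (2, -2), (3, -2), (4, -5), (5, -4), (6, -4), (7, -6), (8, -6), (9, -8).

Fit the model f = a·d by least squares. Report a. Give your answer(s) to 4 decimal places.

a = -0.8310

The normal equations are: 284·a = -236.
Hence a = -236 / 284 ≈ -0.830986.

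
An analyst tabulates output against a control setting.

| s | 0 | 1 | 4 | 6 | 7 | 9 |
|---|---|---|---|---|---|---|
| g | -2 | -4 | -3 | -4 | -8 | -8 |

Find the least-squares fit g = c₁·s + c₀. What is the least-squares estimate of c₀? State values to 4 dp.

XᵀX·[c₁, c₀]ᵀ = Xᵀg reads: 183·c₁ + 27·c₀ = -168;  27·c₁ + 6·c₀ = -29.
(Σs·s = 183, Σs = 27, Σ1 = 6, Σs·g = -168, Σg = -29.)
Δ = 183·6 − 27² = 369.
c₁ = ((-168)·6 − 27·(-29))/369 = -25/41; c₀ = (183·(-29) − 27·(-168))/369 = -257/123.

c₀ = -2.0894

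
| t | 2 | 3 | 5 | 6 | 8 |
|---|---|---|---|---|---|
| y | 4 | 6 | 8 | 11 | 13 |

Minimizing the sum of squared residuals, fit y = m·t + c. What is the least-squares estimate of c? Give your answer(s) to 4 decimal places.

c = 1.1579

Entries of XᵀX: Σt·t = 138, Σt = 24, Σ1 = 5.
And Σt·y = 236, Σy = 42.
Normal equations: [[138, 24]; [24, 5]]·[m, c]ᵀ = [236, 42]ᵀ.
Determinant 138·5 − 24² = 114.
m = (236·5 − 24·42)/114 = 86/57; c = (138·42 − 24·236)/114 = 22/19.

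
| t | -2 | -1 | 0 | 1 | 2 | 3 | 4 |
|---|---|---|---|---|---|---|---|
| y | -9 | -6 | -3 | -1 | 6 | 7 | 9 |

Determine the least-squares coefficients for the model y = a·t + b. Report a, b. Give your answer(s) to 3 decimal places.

Setting ∂/∂a … = 0 gives: 35·a + 7·b = 92;  7·a + 7·b = 3.
(Σt·t = 35, Σt = 7, Σ1 = 7, Σt·y = 92, Σy = 3.)
Eliminating b: 7·(row 1) − 7·(row 2) gives 196·a = 7·92 − 7·3 = 623, so a = 89/28.
Then b = (3 − 7·(89/28))/7 = -11/4.

a = 3.179, b = -2.750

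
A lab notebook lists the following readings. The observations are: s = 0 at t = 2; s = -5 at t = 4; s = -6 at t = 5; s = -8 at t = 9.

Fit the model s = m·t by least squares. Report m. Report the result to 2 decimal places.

m = -0.97

Forming XᵀX = [[126]] and Xᵀs = [-122]ᵀ gives XᵀX·[m]ᵀ = Xᵀs.
m = (-122)/126 = -0.968254.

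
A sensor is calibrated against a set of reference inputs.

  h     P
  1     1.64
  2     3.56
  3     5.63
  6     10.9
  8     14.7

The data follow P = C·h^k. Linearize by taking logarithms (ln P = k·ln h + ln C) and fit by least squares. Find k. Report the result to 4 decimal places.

Linearized form: ln P = k·ln h + ln C. From the 5 transformed points,
Σln h = 5.6630, Σ(ln h)² = 9.2219, Σln P = 8.5692, Σln h·ln P = 12.6480.
Normal system: [[9.2219, 5.6630]; [5.6630, 5]]·[k, ln C]ᵀ = [12.6480, 8.5692]ᵀ.
Slope k = (n·Σln h·ln P − Σln h·Σln P)/(n·Σ(ln h)² − (Σln h)²) = (5·12.6480 − 5.6630·8.5692)/14.0403 = 1.04791; ln C = (Σln P − k·Σln h)/n = 0.52698.

k = 1.0479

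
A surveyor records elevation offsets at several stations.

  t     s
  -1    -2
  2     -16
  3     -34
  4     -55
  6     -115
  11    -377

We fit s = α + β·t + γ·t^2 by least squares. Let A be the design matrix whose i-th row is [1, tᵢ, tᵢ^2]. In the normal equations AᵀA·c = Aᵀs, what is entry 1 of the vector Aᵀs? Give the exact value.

-599

Entry 1 ↔ basis 1, so (Aᵀs)_{1} = Σᵢ sᵢ = (1)·(-2) + (1)·(-16) + (1)·(-34) + (1)·(-55) + (1)·(-115) + (1)·(-377) = -599.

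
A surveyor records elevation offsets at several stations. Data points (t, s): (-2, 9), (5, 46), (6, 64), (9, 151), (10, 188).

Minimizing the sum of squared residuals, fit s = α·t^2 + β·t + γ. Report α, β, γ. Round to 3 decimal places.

α = 1.960, β = -0.799, γ = -0.361

Setting ∂/∂α … = 0 gives: 18498·α + 2062·β + 246·γ = 34521;  2062·α + 246·β + 28·γ = 3835;  246·α + 28·β + 5·γ = 458.
(Σt^2·t^2 = 18498, Σt^2·t = 2062, Σt^2 = 246, Σt·t = 246, Σt = 28, Σ1 = 5, Σt^2·s = 34521, Σt·s = 3835, Σs = 458.)
Solving the 3×3 system (Gaussian elimination) gives α = 249939/127516, β = -101877/127516, γ = -23011/63758.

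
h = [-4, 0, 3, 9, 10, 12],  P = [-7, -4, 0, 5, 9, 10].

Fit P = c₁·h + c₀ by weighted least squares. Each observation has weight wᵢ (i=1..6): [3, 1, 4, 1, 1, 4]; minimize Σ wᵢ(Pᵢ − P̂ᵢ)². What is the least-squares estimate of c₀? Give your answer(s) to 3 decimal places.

c₀ = -3.081

Setting ∂/∂c₁ … = 0 gives: 841·c₁ + 67·c₀ = 699;  67·c₁ + 14·c₀ = 29.
(Σwᵢ·h·h = 841, Σwᵢ·h = 67, Σwᵢ·1 = 14, Σwᵢ·h·P = 699, Σwᵢ·P = 29.)
det = 841·14 − 67² = 7285.
c₁ = (699·14 − 67·29)/7285 = 253/235; c₀ = (841·29 − 67·699)/7285 = -724/235.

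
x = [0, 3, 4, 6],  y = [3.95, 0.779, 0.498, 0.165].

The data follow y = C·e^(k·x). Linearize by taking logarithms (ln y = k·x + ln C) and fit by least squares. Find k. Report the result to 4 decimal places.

k = -0.5269

Let Y = ln y. Fitting Y = k·x + ln C by least squares:
Σx = 13.0000, Σ(x)² = 61.0000, Σln y = -1.3750, Σx·ln y = -14.3487.
Normal system: [[61.0000, 13.0000]; [13.0000, 4]]·[k, ln C]ᵀ = [-14.3487, -1.3750]ᵀ.
Δ = 61.0000·4 − (13.0000)² = 75.0000; k = (-14.3487·4 − 13.0000·-1.3750)/75.0000 = -0.52693, ln C = (61.0000·-1.3750 − 13.0000·-14.3487)/75.0000 = 1.36878.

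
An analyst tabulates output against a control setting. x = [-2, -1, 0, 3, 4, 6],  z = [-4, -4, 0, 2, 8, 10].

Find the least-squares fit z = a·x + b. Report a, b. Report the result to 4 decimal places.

a = 1.8243, b = -1.0405

The normal equations are: 66·a + 10·b = 110;  10·a + 6·b = 12.
Eliminating b: 6·(row 1) − 10·(row 2) gives 296·a = 6·110 − 10·12 = 540, so a = 135/74.
Then b = (12 − 10·(135/74))/6 = -77/74.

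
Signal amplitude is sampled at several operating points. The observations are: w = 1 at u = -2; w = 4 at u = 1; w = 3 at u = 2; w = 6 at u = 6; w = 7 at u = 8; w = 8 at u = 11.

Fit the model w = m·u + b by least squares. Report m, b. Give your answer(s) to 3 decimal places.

Compute the Gram sums: Σu·u = 230, Σu = 26, Σ1 = 6.
Moment sums: Σu·w = 188, Σw = 29.
det = 230·6 − 26² = 704.
m = (188·6 − 26·29)/704 = 17/32; b = (230·29 − 26·188)/704 = 81/32.

m = 0.531, b = 2.531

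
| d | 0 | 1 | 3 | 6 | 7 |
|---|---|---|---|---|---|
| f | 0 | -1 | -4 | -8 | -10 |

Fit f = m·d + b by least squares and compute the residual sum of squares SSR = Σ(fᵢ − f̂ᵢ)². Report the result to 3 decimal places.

SSR = 0.258

Entries of XᵀX: Σd·d = 95, Σd = 17, Σ1 = 5.
And Σd·f = -131, Σf = -23.
det = 95·5 − 17² = 186.
m = ((-131)·5 − 17·(-23))/186 = -44/31; b = (95·(-23) − 17·(-131))/186 = 7/31.
Residuals: -7/31, 6/31, 1/31, 9/31, -9/31; SSR = 8/31.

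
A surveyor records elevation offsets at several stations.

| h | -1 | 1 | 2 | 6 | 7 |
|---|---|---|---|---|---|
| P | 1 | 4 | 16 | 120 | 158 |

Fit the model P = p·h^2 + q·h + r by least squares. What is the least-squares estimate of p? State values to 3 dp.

p = 2.937

The normal equations are: 3715·p + 567·q + 91·r = 12131;  567·p + 91·q + 15·r = 1861;  91·p + 15·q + 5·r = 299.
(Σh^2·h^2 = 3715, Σh^2·h = 567, Σh^2 = 91, Σh·h = 91, Σh = 15, Σ1 = 5, Σh^2·P = 12131, Σh·P = 1861, ΣP = 299.)
Solving the 3×3 system (Gaussian elimination) gives p = 30359/10336, q = 22573/10336, r = -135/646.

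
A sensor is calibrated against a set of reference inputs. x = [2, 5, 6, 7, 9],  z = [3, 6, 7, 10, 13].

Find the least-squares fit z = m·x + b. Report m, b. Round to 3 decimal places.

m = 1.448, b = -0.597

With design matrix A, AᵀA = [[195, 29]; [29, 5]] and Aᵀz = [265, 39]ᵀ.
Δ = 195·5 − 29² = 134.
m = (265·5 − 29·39)/134 = 97/67; b = (195·39 − 29·265)/134 = -40/67.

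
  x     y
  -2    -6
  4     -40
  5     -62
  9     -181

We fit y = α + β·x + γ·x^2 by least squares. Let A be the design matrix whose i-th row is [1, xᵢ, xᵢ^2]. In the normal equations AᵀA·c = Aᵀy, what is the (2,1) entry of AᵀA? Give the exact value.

Row 2 ↔ basis x, column 1 ↔ basis 1, so (AᵀA)_{2,1} = Σᵢ x = (-2)·(1) + (4)·(1) + (5)·(1) + (9)·(1) = 16.

16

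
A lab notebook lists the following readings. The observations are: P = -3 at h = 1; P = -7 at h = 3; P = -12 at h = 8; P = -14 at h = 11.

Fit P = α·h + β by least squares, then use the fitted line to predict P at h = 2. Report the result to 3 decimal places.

P̂ = -4.996

XᵀX·[α, β]ᵀ = XᵀP reads: 195·α + 23·β = -274;  23·α + 4·β = -36.
Δ = 195·4 − 23² = 251.
α = ((-274)·4 − 23·(-36))/251 = -268/251; β = (195·(-36) − 23·(-274))/251 = -718/251.
At h = 2: P̂ = (-268/251)·(2) + (-718/251)·(1) = -1254/251.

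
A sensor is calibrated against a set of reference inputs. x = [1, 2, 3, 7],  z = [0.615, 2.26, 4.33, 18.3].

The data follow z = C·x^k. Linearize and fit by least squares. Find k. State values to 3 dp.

Linearized form: ln z = k·ln x + ln C. From the 4 transformed points,
XᵀX = [[5.4740, 3.7377]; [3.7377, 4]], rhs = [7.8318, 4.7017]ᵀ  (here Σln x = 3.7377, Σ(ln x)² = 5.4740, Σln z = 4.7017, Σln x·ln z = 7.8318).
Slope k = (n·Σln x·ln z − Σln x·Σln z)/(n·Σ(ln x)² − (Σln x)²) = (4·7.8318 − 3.7377·4.7017)/7.9257 = 1.73536; ln C = (Σln z − k·Σln x)/n = -0.44612.

k = 1.735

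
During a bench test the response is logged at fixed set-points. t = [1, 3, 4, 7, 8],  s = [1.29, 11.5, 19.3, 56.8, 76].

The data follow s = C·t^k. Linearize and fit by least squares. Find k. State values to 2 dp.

Linearized form: ln s = k·ln t + ln C. From the 5 transformed points,
Over the data: Σln t = 6.5103, Σ(ln t)² = 11.2394, Σln s = 14.0274, Σln t·ln s = 23.6529.
Normal system: [[11.2394, 6.5103]; [6.5103, 5]]·[k, ln C]ᵀ = [23.6529, 14.0274]ᵀ.
Δ = 11.2394·5 − (6.5103)² = 13.8136; k = (23.6529·5 − 6.5103·14.0274)/13.8136 = 1.95044, ln C = (11.2394·14.0274 − 6.5103·23.6529)/13.8136 = 0.26590.

k = 1.95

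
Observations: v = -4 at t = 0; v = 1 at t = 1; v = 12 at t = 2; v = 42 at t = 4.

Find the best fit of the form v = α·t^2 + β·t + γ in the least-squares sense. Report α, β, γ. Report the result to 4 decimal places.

α = 1.8636, β = 4.1364, γ = -4.2727

Normal-equation sums: Σt^2·t^2 = 273, Σt^2·t = 73, Σt^2 = 21, Σt·t = 21, Σt = 7, Σ1 = 4.
For Aᵀv: Σt^2·v = 721, Σt·v = 193, Σv = 51.
Normal equations: [[273, 73, 21]; [73, 21, 7]; [21, 7, 4]]·[α, β, γ]ᵀ = [721, 193, 51]ᵀ.
Solving the 3×3 system (Gaussian elimination) gives α = 41/22, β = 91/22, γ = -47/11.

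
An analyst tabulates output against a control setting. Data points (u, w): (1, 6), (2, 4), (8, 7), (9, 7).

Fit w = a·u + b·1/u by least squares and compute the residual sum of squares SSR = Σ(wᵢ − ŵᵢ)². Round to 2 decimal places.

SSR = 0.24

From the data, Σu·u = 150, Σu·1/u = 4, Σ1/u·1/u = 6625/5184.
Right-hand side: Σu·w = 133, Σ1/u·w = 695/72.
Normal equations: [[150, 4]; [4, 6625/5184]]·[a, b]ᵀ = [133, 695/72]ᵀ.
Eliminating b: (6625/5184)·(row 1) − 4·(row 2) gives (151801/864)·a = (6625/5184)·133 − 4·(695/72) = 680965/5184, so a = 680965/910806.
Then b = ((695/72) − 4·(680965/910806))/(6625/5184) = 791352/151801.
Residuals: 35759/910806, -46381/455403, 167204/455403, -93537/303602; SSR = 220085/910806.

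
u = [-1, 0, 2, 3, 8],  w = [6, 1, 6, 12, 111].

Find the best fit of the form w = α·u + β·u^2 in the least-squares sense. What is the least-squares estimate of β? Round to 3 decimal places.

β = 1.968

The normal system AᵀA·[α, β]ᵀ = Aᵀw is [[78, 546]; [546, 4194]]·[α, β]ᵀ = [930, 7242]ᵀ.
Δ = 78·4194 − 546² = 29016.
α = (930·4194 − 546·7242)/29016 = -746/403; β = (78·7242 − 546·930)/29016 = 61/31.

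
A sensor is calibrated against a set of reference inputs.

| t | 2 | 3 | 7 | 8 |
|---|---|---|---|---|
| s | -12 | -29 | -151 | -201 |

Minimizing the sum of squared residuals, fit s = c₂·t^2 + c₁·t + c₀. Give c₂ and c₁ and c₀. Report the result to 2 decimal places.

c₂ = -3.30, c₁ = 1.81, c₀ = -3.34

With design matrix M, MᵀM = [[6594, 890, 126]; [890, 126, 20]; [126, 20, 4]] and Mᵀs = [-20572, -2776, -393]ᵀ.
Solving the 3×3 system (Gaussian elimination) gives c₂ = -33/10, c₁ = 47/26, c₀ = -217/65.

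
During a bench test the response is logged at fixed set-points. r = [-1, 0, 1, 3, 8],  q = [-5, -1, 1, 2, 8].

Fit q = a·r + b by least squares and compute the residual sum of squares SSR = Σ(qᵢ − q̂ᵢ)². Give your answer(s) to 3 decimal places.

SSR = 6.831

AᵀA·[a, b]ᵀ = Aᵀq reads: 75·a + 11·b = 76;  11·a + 5·b = 5.
Determinant 75·5 − 11² = 254.
a = (76·5 − 11·5)/254 = 325/254; b = (75·5 − 11·76)/254 = -461/254.
Residuals: -242/127, 207/254, 195/127, -3/127, -107/254; SSR = 1735/254.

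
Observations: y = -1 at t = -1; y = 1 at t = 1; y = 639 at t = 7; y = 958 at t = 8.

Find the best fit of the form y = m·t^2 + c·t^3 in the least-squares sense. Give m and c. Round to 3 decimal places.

m = -0.413, c = 1.923

Entries of AᵀA: Σt^2·t^2 = 6499, Σt^2·t^3 = 49575, Σt^3·t^3 = 379795.
Moment sums: Σt^2·y = 92623, Σt^3·y = 709675.
So AᵀA·[m, c]ᵀ = Aᵀy: [[6499, 49575]; [49575, 379795]]·[m, c]ᵀ = [92623, 709675]ᵀ.
Δ = 6499·379795 − 49575² = 10607080.
m = (92623·379795 − 49575·709675)/10607080 = -109646/265177; c = (6499·709675 − 49575·92623)/10607080 = 509815/265177.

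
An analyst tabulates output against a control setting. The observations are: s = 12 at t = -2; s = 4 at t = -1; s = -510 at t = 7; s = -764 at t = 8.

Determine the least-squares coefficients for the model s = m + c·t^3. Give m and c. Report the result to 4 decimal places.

m = 1.4211, c = -1.4937

Setting ∂/∂m … = 0 gives: 4·m + 846·c = -1258;  846·m + 379858·c = -566198.
(Σ1 = 4, Σt^3 = 846, Σt^3·t^3 = 379858, Σs = -1258, Σt^3·s = -566198.)
det = 4·379858 − 846² = 803716.
m = ((-1258)·379858 − 846·(-566198))/803716 = 285536/200929; c = (4·(-566198) − 846·(-1258))/803716 = -300131/200929.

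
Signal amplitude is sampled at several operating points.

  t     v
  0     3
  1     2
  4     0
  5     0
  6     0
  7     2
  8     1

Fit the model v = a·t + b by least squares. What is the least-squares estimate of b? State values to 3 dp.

Normal-equation sums: Σt·t = 191, Σt = 31, Σ1 = 7.
For Xᵀv: Σt·v = 24, Σv = 8.
XᵀX·[a, b]ᵀ = Xᵀv becomes [[191, 31]; [31, 7]]·[a, b]ᵀ = [24, 8]ᵀ.
Determinant 191·7 − 31² = 376.
a = (24·7 − 31·8)/376 = -10/47; b = (191·8 − 31·24)/376 = 98/47.

b = 2.085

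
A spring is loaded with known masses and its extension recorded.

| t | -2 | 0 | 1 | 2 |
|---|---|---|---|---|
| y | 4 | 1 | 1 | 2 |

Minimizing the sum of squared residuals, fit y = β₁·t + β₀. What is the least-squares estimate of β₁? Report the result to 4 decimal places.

β₁ = -0.5714

Sums needed: Σt·t = 9, Σt = 1, Σ1 = 4.
For Aᵀy: Σt·y = -3, Σy = 8.
Normal equations: [[9, 1]; [1, 4]]·[β₁, β₀]ᵀ = [-3, 8]ᵀ.
det = 9·4 − 1² = 35.
β₁ = ((-3)·4 − 1·8)/35 = -4/7; β₀ = (9·8 − 1·(-3))/35 = 15/7.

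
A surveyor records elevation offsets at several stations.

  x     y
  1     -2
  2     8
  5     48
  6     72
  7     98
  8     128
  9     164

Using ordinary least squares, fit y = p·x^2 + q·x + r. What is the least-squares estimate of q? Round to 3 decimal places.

q = 0.234

Sums needed: Σx^2·x^2 = 14996, Σx^2·x = 1934, Σx^2 = 260, Σx·x = 260, Σx = 38, Σ1 = 7.
Right-hand side: Σx^2·y = 30100, Σx·y = 3872, Σy = 516.
Normal equations: [[14996, 1934, 260]; [1934, 260, 38]; [260, 38, 7]]·[p, q, r]ᵀ = [30100, 3872, 516]ᵀ.
Inverting the 3×3 Gram matrix, [p, q, r]ᵀ = [6932/3423, 802/3423, -3168/1141]ᵀ.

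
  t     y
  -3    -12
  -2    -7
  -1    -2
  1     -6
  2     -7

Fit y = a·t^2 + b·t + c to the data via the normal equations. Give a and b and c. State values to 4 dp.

The normal equations are: 115·a + (-27)·b + 19·c = -172;  (-27)·a + 19·b + (-3)·c = 32;  19·a + (-3)·b + 5·c = -34.
(Σt^2·t^2 = 115, Σt^2·t = -27, Σt^2 = 19, Σt·t = 19, Σt = -3, Σ1 = 5, Σt^2·y = -172, Σt·y = 32, Σy = -34.)
Row-reducing yields a = -347/308, b = -107/308, c = -30/11.

a = -1.1266, b = -0.3474, c = -2.7273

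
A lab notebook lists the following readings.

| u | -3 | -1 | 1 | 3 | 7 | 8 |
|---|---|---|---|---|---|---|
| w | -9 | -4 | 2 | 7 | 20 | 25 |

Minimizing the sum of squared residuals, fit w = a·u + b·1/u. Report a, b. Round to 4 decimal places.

a = 2.9728, b = -0.2309

Forming AᵀA = [[133, 6]; [6, 63737/28224]] and Aᵀw = [394, 2909/168]ᵀ gives AᵀA·[a, b]ᵀ = Aᵀw.
Determinant 133·(63737/28224) − 6² = 1065851/4032.
a = (394·(63737/28224) − 6·(2909/168))/(1065851/4032) = 22180106/7460957; b = (133·(2909/168) − 6·394)/(1065851/4032) = -246120/1065851.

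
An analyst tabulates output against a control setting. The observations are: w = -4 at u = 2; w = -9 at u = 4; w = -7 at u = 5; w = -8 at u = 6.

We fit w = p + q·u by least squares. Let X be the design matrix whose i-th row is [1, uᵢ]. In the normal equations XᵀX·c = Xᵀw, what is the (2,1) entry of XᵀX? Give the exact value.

Row 2 ↔ basis u, column 1 ↔ basis 1, so (XᵀX)_{2,1} = Σᵢ u = (2)·(1) + (4)·(1) + (5)·(1) + (6)·(1) = 17.

17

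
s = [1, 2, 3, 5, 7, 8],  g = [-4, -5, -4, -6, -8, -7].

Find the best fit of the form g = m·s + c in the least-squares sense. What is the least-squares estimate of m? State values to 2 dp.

m = -0.53

With design matrix A, AᵀA = [[152, 26]; [26, 6]] and Aᵀg = [-168, -34]ᵀ.
Δ = 152·6 − 26² = 236.
m = ((-168)·6 − 26·(-34))/236 = -31/59; c = (152·(-34) − 26·(-168))/236 = -200/59.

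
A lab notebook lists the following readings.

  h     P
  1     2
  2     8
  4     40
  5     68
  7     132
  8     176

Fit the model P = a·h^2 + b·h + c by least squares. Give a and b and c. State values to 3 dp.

a = 2.917, b = -1.370, c = -0.127

Setting ∂/∂a … = 0 gives: 7395·a + 1053·b + 159·c = 20106;  1053·a + 159·b + 27·c = 2850;  159·a + 27·b + 6·c = 426.
Row-reducing yields a = 35/12, b = -137/100, c = -19/150.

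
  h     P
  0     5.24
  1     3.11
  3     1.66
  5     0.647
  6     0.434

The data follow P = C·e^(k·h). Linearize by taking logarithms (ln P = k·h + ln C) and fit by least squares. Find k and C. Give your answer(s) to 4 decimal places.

k = -0.4082, C = 5.1045

Linearized form: ln P = k·h + ln C. From the 5 transformed points,
AᵀA = [[71.0000, 15.0000]; [15.0000, 5]], rhs = [-4.5302, 2.0276]ᵀ  (here Σh = 15.0000, Σ(h)² = 71.0000, Σln P = 2.0276, Σh·ln P = -4.5302).
Δ = 71.0000·5 − (15.0000)² = 130.0000; k = (-4.5302·5 − 15.0000·2.0276)/130.0000 = -0.40820, ln C = (71.0000·2.0276 − 15.0000·-4.5302)/130.0000 = 1.63012, so C = exp(1.63012) = 5.10451.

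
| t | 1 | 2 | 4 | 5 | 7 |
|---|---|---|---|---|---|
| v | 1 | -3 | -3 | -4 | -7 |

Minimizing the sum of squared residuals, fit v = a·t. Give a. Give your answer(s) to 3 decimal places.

a = -0.905

Forming XᵀX = [[95]] and Xᵀv = [-86]ᵀ gives XᵀX·[a]ᵀ = Xᵀv.
Hence a = -86 / 95 ≈ -0.905263.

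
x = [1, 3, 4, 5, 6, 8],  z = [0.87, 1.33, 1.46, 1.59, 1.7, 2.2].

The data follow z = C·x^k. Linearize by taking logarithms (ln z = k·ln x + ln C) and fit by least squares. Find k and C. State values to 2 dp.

k = 0.42, C = 0.85

Taking logs, ln z = k·ln x + ln C, so regress ln z on ln x.
XᵀX = [[13.2535, 7.9655]; [7.9655, 6]], rhs = [4.1746, 2.3072]ᵀ  (here Σln x = 7.9655, Σ(ln x)² = 13.2535, Σln z = 2.3072, Σln x·ln z = 4.1746).
Slope k = (n·Σln x·ln z − Σln x·Σln z)/(n·Σ(ln x)² − (Σln x)²) = (6·4.1746 − 7.9655·2.3072)/16.0713 = 0.41500; ln C = (Σln z − k·Σln x)/n = -0.16643, so C = exp(-0.16643) = 0.84669.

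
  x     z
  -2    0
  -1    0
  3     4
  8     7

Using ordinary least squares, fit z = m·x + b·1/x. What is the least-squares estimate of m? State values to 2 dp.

Compute the Gram sums: Σx·x = 78, Σx·1/x = 4, Σ1/x·1/x = 793/576.
For Aᵀz: Σx·z = 68, Σ1/x·z = 53/24.
AᵀA·[m, b]ᵀ = Aᵀz becomes [[78, 4]; [4, 793/576]]·[m, b]ᵀ = [68, 53/24]ᵀ.
Eliminating b: (793/576)·(row 1) − 4·(row 2) gives (8773/96)·m = (793/576)·68 − 4·(53/24) = 12209/144, so m = 24418/26319.
Then b = ((53/24) − 4·(24418/26319))/(793/576) = -9576/8773.

m = 0.93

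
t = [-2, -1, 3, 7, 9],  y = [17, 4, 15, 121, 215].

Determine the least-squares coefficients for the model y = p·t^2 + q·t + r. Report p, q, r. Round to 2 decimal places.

Compute the Gram sums: Σt^2·t^2 = 9060, Σt^2·t = 1090, Σt^2 = 144, Σt·t = 144, Σt = 16, Σ1 = 5.
Moment sums: Σt^2·y = 23551, Σt·y = 2789, Σy = 372.
So XᵀX·[p, q, r]ᵀ = Xᵀy: [[9060, 1090, 144]; [1090, 144, 16]; [144, 16, 5]]·[p, q, r]ᵀ = [23551, 2789, 372]ᵀ.
Row-reducing yields p = 463679/150038, q = -559225/150038, r = -200804/75019.

p = 3.09, q = -3.73, r = -2.68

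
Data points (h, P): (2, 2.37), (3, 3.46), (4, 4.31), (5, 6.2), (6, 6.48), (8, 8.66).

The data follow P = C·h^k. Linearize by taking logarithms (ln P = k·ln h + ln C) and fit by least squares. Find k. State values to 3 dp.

Linearized form: ln P = k·ln h + ln C. From the 6 transformed points,
Sums: Σln h = 8.6587, Σ(ln h)² = 13.7340, Σln P = 9.4171, Σln h·ln P = 14.7608.
Normal system: [[13.7340, 8.6587]; [8.6587, 6]]·[k, ln C]ᵀ = [14.7608, 9.4171]ᵀ.
Slope k = (n·Σln h·ln P − Σln h·Σln P)/(n·Σ(ln h)² − (Σln h)²) = (6·14.7608 − 8.6587·9.4171)/7.4309 = 0.94539; ln C = (Σln P − k·Σln h)/n = 0.20521.

k = 0.945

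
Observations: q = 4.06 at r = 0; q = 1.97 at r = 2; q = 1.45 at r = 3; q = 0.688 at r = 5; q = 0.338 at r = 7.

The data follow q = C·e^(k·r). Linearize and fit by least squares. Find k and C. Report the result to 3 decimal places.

Linearized form: ln q = k·r + ln C. From the 5 transformed points,
Sums: Σr = 17.0000, Σ(r)² = 87.0000, Σln q = 0.9921, Σr·ln q = -6.9920.
Normal system: [[87.0000, 17.0000]; [17.0000, 5]]·[k, ln C]ᵀ = [-6.9920, 0.9921]ᵀ.
Solving (det = 146.0000): k = -0.35497, ln C = 1.40533, so C = exp(1.40533) = 4.07686.

k = -0.355, C = 4.077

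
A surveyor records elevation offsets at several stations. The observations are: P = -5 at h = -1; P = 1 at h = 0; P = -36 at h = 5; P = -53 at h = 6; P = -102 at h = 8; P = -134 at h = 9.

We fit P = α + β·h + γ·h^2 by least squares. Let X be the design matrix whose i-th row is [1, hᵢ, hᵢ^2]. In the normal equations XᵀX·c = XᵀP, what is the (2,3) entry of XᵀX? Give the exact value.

1581

Row 2 ↔ basis h, column 3 ↔ basis h^2, so (XᵀX)_{2,3} = Σᵢ (h)·(h^2) = (-1)·(1) + (0)·(0) + (5)·(25) + (6)·(36) + (8)·(64) + (9)·(81) = 1581.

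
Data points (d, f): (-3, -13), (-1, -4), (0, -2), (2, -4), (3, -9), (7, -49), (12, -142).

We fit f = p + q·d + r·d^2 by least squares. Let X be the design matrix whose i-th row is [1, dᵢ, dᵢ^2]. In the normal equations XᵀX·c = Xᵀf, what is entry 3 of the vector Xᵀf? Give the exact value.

Entry 3 ↔ basis d^2, so (Xᵀf)_{3} = Σᵢ (d^2)·fᵢ = (9)·(-13) + (1)·(-4) + (0)·(-2) + (4)·(-4) + (9)·(-9) + (49)·(-49) + (144)·(-142) = -23067.

-23067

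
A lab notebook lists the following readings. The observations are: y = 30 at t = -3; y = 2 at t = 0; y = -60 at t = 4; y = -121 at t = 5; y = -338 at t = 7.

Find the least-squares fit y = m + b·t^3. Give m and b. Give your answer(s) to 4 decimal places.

m = 2.9367, b = -0.9934

Normal-equation sums: Σ1 = 5, Σt^3 = 505, Σt^3·t^3 = 138099.
Right-hand side: Σy = -487, Σt^3·y = -135709.
Determinant 5·138099 − 505² = 435470.
m = ((-487)·138099 − 505·(-135709))/435470 = 639416/217735; b = (5·(-135709) − 505·(-487))/435470 = -43261/43547.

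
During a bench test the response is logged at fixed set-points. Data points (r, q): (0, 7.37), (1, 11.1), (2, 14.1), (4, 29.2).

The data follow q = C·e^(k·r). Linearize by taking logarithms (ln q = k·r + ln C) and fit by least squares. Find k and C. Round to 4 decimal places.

k = 0.3375, C = 7.5055

Let Y = ln q. Fitting Y = k·r + ln C by least squares:
Σr = 7.0000, Σ(r)² = 21.0000, Σln q = 10.4247, Σr·ln q = 21.1960.
Equations: 21.0000·k + 7.0000·ln C = 21.1960;  7.0000·k + 4·ln C = 10.4247.
Slope k = (n·Σr·ln q − Σr·Σln q)/(n·Σ(r)² − (Σr)²) = (4·21.1960 − 7.0000·10.4247)/35.0000 = 0.33746; ln C = (Σln q − k·Σr)/n = 2.01563, so C = exp(2.01563) = 7.50545.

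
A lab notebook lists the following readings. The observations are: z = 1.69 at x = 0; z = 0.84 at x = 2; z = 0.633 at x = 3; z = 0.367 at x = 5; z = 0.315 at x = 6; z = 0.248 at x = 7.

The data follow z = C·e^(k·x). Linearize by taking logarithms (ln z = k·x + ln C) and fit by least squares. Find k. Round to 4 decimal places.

Linearized form: ln z = k·x + ln C. From the 6 transformed points,
AᵀA = [[123.0000, 23.0000]; [23.0000, 6]], rhs = [-23.4239, -3.6588]ᵀ  (here Σx = 23.0000, Σ(x)² = 123.0000, Σln z = -3.6588, Σx·ln z = -23.4239).
Δ = 123.0000·6 − (23.0000)² = 209.0000; k = (-23.4239·6 − 23.0000·-3.6588)/209.0000 = -0.26981, ln C = (123.0000·-3.6588 − 23.0000·-23.4239)/209.0000 = 0.42448.

k = -0.2698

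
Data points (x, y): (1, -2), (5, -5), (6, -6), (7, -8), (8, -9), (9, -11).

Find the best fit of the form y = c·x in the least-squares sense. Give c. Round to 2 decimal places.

Setting ∂/∂c … = 0 gives: 256·c = -290.
(Σx·x = 256, Σx·y = -290.)
Hence c = -290 / 256 ≈ -1.13281.

c = -1.13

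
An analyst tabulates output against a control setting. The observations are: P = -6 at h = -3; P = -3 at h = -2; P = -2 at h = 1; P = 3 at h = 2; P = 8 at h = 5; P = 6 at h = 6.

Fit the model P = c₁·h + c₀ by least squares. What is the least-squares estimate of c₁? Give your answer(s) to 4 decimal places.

c₁ = 1.4504

The normal equations are: 79·c₁ + 9·c₀ = 104;  9·c₁ + 6·c₀ = 6.
Determinant 79·6 − 9² = 393.
c₁ = (104·6 − 9·6)/393 = 190/131; c₀ = (79·6 − 9·104)/393 = -154/131.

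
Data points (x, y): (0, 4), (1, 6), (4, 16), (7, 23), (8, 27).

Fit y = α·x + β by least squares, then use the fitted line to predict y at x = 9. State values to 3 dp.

Normal-equation sums: Σx·x = 130, Σx = 20, Σ1 = 5.
Right-hand side: Σx·y = 447, Σy = 76.
So MᵀM·[α, β]ᵀ = Mᵀy: [[130, 20]; [20, 5]]·[α, β]ᵀ = [447, 76]ᵀ.
Eliminating β: 5·(row 1) − 20·(row 2) gives 250·α = 5·447 − 20·76 = 715, so α = 143/50.
Then β = (76 − 20·(143/50))/5 = 94/25.
At x = 9: ŷ = (143/50)·(9) + (94/25)·(1) = 59/2.

ŷ = 29.500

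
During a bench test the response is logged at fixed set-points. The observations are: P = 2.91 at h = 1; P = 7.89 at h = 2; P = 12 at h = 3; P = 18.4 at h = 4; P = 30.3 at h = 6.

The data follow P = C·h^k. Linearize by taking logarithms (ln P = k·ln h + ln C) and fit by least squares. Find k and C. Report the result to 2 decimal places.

k = 1.30, C = 3.00

With ln Pᵢ as the transformed response and ln hᵢ as the regressor:
Sums: Σln h = 4.9698, Σ(ln h)² = 6.8196, Σln P = 11.9422, Σln h·ln P = 14.3110.
Normal system: [[6.8196, 4.9698]; [4.9698, 5]]·[k, ln C]ᵀ = [14.3110, 11.9422]ᵀ.
Solving (det = 9.3990): k = 1.29853, ln C = 1.09774, so C = exp(1.09774) = 2.99738.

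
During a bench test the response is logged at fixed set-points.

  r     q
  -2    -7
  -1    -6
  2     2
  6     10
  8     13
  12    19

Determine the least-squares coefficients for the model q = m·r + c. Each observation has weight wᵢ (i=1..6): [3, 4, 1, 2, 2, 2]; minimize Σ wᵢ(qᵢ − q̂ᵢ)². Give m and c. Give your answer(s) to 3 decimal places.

With design matrix X, XᵀWX = [[508, 44]; [44, 14]] and XᵀWq = [854, 41]ᵀ.
det = 508·14 − 44² = 5176.
m = (854·14 − 44·41)/5176 = 1269/647; c = (508·41 − 44·854)/5176 = -4187/1294.

m = 1.961, c = -3.236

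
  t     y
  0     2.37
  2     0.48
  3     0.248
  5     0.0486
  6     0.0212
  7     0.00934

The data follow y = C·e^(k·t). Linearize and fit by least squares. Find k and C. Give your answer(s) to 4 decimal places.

k = -0.7888, C = 2.4295

Linearized form: ln y = k·t + ln C. From the 6 transformed points,
Σt = 23.0000, Σ(t)² = 123.0000, Σln y = -12.8167, Σt·ln y = -76.6082.
Normal system: [[123.0000, 23.0000]; [23.0000, 6]]·[k, ln C]ᵀ = [-76.6082, -12.8167]ᵀ.
Δ = 123.0000·6 − (23.0000)² = 209.0000; k = (-76.6082·6 − 23.0000·-12.8167)/209.0000 = -0.78883, ln C = (123.0000·-12.8167 − 23.0000·-76.6082)/209.0000 = 0.88771, so C = exp(0.88771) = 2.42955.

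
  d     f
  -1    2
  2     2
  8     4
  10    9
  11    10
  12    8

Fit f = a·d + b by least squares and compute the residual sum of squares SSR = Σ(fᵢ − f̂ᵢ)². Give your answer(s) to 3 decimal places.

Normal-equation sums: Σd·d = 434, Σd = 42, Σ1 = 6.
And Σd·f = 330, Σf = 35.
Eliminating b: 6·(row 1) − 42·(row 2) gives 840·a = 6·330 − 42·35 = 510, so a = 17/28.
Then b = (35 − 42·(17/28))/6 = 19/12.
Residuals: 43/42, -67/84, -205/84, 113/84, 73/42, -73/84; SSR = 1111/84.

SSR = 13.226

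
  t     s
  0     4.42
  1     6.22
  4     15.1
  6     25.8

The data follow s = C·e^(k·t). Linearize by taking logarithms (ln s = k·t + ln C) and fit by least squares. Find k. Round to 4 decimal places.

With ln sᵢ as the transformed response and tᵢ as the regressor:
Over the data: Σt = 11.0000, Σ(t)² = 53.0000, Σln s = 9.2790, Σt·ln s = 32.1888.
Normal system: [[53.0000, 11.0000]; [11.0000, 4]]·[k, ln C]ᵀ = [32.1888, 9.2790]ᵀ.
Δ = 53.0000·4 − (11.0000)² = 91.0000; k = (32.1888·4 − 11.0000·9.2790)/91.0000 = 0.29326, ln C = (53.0000·9.2790 − 11.0000·32.1888)/91.0000 = 1.51329.

k = 0.2933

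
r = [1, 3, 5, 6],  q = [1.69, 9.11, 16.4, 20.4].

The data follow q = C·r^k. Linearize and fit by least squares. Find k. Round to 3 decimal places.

Let Y = ln q. Fitting Y = k·ln r + ln C by least squares:
Σln r = 4.4998, Σ(ln r)² = 7.0076, Σln q = 8.5469, Σln r·ln q = 12.3324.
Equations: 7.0076·k + 4.4998·ln C = 12.3324;  4.4998·k + 4·ln C = 8.5469.
Δ = 7.0076·4 − (4.4998)² = 7.7823; k = (12.3324·4 − 4.4998·8.5469)/7.7823 = 1.39678, ln C = (7.0076·8.5469 − 4.4998·12.3324)/7.7823 = 0.56542.

k = 1.397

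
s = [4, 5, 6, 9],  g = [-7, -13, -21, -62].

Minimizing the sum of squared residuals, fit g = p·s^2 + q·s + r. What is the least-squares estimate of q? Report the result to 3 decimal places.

Normal-equation sums: Σs^2·s^2 = 8738, Σs^2·s = 1134, Σs^2 = 158, Σs·s = 158, Σs = 24, Σ1 = 4.
Moment sums: Σs^2·g = -6215, Σs·g = -777, Σg = -103.
MᵀM·[p, q, r]ᵀ = Mᵀg becomes [[8738, 1134, 158]; [1134, 158, 24]; [158, 24, 4]]·[p, q, r]ᵀ = [-6215, -777, -103]ᵀ.
Solving the 3×3 system (Gaussian elimination) gives p = -477/362, q = 1113/181, r = -1918/181.

q = 6.149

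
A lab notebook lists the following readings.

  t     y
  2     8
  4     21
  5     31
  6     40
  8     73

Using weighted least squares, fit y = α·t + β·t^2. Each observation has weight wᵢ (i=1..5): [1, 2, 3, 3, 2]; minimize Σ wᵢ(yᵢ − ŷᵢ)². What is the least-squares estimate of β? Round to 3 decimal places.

β = 0.977

Entries of AᵀWA: Σwᵢ·t·t = 347, Σwᵢ·t·t^2 = 2183, Σwᵢ·t^2·t^2 = 14483.
Moment sums: Σwᵢ·t·y = 2537, Σwᵢ·t^2·y = 16693.
Determinant 347·14483 − 2183² = 260112.
α = (2537·14483 − 2183·16693)/260112 = 37819/32514; β = (347·16693 − 2183·2537)/260112 = 31775/32514.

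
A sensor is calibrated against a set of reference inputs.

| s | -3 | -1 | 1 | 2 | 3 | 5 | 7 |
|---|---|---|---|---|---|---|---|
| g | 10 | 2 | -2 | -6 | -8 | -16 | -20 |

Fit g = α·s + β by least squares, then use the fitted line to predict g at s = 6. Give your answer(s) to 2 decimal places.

The normal system MᵀM·[α, β]ᵀ = Mᵀg is [[98, 14]; [14, 7]]·[α, β]ᵀ = [-290, -40]ᵀ.
Eliminating β: 7·(row 1) − 14·(row 2) gives 490·α = 7·(-290) − 14·(-40) = -1470, so α = -3.
Then β = ((-40) − 14·(-3))/7 = 2/7.
At s = 6: ĝ = (-3)·(6) + (2/7)·(1) = -124/7.

ĝ = -17.71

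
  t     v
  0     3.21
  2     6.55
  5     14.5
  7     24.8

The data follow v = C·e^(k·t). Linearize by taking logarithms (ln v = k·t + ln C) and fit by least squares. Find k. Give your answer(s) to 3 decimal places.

Taking logs, ln v = k·t + ln C, so regress ln v on t.
Over the data: Σt = 14.0000, Σ(t)² = 78.0000, Σln v = 8.9307, Σt·ln v = 39.6056.
Normal system: [[78.0000, 14.0000]; [14.0000, 4]]·[k, ln C]ᵀ = [39.6056, 8.9307]ᵀ.
Δ = 78.0000·4 − (14.0000)² = 116.0000; k = (39.6056·4 − 14.0000·8.9307)/116.0000 = 0.28786, ln C = (78.0000·8.9307 − 14.0000·39.6056)/116.0000 = 1.22516.

k = 0.288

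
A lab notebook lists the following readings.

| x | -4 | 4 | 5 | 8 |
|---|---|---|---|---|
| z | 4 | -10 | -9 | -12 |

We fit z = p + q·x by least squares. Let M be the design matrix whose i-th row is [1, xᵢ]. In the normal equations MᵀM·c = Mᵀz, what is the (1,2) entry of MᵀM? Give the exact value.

Row 1 ↔ basis 1, column 2 ↔ basis x, so (MᵀM)_{1,2} = Σᵢ x = (1)·(-4) + (1)·(4) + (1)·(5) + (1)·(8) = 13.

13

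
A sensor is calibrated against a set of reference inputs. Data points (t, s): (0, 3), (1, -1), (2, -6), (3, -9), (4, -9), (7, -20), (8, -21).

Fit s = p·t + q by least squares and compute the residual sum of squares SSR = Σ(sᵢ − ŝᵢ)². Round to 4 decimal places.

AᵀA·[p, q]ᵀ = Aᵀs reads: 143·p + 25·q = -384;  25·p + 7·q = -63.
(Σt·t = 143, Σt = 25, Σ1 = 7, Σt·s = -384, Σs = -63.)
Determinant 143·7 − 25² = 376.
p = ((-384)·7 − 25·(-63))/376 = -1113/376; q = (143·(-63) − 25·(-384))/376 = 591/376.
Residuals: 537/376, 73/188, -621/376, -159/94, 477/376, -40/47, 417/376; SSR = 4265/376.

SSR = 11.3431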